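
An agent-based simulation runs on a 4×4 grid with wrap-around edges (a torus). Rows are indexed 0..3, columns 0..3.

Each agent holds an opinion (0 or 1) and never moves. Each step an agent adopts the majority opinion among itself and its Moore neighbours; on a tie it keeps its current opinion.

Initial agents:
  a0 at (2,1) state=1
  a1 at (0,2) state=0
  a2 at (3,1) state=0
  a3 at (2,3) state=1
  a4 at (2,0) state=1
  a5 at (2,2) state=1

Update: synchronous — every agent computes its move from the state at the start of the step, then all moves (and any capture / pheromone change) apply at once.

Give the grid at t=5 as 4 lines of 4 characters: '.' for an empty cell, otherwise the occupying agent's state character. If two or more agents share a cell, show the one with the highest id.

t=1: a0@(2,1):1 a1@(0,2):0 a2@(3,1):1 a3@(2,3):1 a4@(2,0):1 a5@(2,2):1
t=2: (unchanged — steady state)

..0.
....
1111
.1..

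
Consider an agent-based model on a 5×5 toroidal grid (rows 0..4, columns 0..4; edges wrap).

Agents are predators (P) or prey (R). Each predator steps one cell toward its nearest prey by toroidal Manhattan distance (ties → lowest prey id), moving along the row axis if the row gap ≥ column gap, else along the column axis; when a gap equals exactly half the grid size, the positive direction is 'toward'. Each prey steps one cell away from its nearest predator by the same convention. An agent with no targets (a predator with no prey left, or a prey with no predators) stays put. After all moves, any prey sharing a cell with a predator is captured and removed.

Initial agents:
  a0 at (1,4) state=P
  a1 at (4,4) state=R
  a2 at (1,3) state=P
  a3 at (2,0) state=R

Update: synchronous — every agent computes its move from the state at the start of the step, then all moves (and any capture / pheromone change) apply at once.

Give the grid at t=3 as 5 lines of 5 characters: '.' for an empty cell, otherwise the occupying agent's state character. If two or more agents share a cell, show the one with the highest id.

.....
R...R
.....
...PP
.....

t=1: a0@(0,4):P a1@(3,4):R a2@(0,3):P a3@(3,0):R
t=2: a0@(4,4):P a1@(2,4):R a2@(4,3):P a3@(2,0):R
t=3: a0@(3,4):P a1@(1,4):R a2@(3,3):P a3@(1,0):R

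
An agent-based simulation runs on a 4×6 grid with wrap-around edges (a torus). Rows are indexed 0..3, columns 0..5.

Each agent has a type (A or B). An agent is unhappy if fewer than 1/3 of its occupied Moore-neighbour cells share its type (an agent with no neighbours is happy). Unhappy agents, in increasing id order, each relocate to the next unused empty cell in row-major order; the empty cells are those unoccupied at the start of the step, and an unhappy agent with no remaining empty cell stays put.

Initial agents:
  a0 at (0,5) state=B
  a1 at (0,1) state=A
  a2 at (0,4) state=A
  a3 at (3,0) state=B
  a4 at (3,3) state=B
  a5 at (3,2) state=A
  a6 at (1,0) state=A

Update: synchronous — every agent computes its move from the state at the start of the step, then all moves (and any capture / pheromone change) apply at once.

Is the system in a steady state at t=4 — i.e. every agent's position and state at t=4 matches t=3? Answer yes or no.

t=1: a0@(0,5):B a1@(0,1):A a2@(0,0):A a3@(3,0):B a4@(0,2):B a5@(3,2):A a6@(1,0):A
t=2: a0@(0,5):B a1@(0,1):A a2@(0,0):A a3@(3,0):B a4@(0,3):B a5@(3,2):A a6@(1,0):A
t=3: a0@(0,5):B a1@(0,1):A a2@(0,0):A a3@(3,0):B a4@(0,2):B a5@(3,2):A a6@(1,0):A
t=4: a0@(0,5):B a1@(0,1):A a2@(0,0):A a3@(3,0):B a4@(0,3):B a5@(3,2):A a6@(1,0):A

no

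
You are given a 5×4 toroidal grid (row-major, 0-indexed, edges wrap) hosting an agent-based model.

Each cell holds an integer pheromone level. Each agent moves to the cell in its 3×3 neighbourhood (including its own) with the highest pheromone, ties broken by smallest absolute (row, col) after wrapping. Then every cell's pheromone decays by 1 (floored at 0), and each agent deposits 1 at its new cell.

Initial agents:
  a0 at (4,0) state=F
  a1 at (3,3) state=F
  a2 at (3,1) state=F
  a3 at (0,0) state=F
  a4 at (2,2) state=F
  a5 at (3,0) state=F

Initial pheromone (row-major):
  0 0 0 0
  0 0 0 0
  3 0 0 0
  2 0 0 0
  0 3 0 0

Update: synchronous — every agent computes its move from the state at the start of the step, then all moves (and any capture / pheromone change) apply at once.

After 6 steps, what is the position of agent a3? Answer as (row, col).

(4, 1)

t=1: a0@(4,1) a1@(2,0) a2@(2,0) a3@(4,1) a4@(1,1) a5@(2,0) | pheromone: 0 0 0 0 / 0 1 0 0 / 5 0 0 0 / 1 0 0 0 / 0 4 0 0
t=2: a0@(4,1) a1@(2,0) a2@(2,0) a3@(4,1) a4@(2,0) a5@(2,0) | pheromone: 0 0 0 0 / 0 0 0 0 / 8 0 0 0 / 0 0 0 0 / 0 5 0 0
t=3: a0@(4,1) a1@(2,0) a2@(2,0) a3@(4,1) a4@(2,0) a5@(2,0) | pheromone: 0 0 0 0 / 0 0 0 0 / 11 0 0 0 / 0 0 0 0 / 0 6 0 0
t=4: a0@(4,1) a1@(2,0) a2@(2,0) a3@(4,1) a4@(2,0) a5@(2,0) | pheromone: 0 0 0 0 / 0 0 0 0 / 14 0 0 0 / 0 0 0 0 / 0 7 0 0
t=5: a0@(4,1) a1@(2,0) a2@(2,0) a3@(4,1) a4@(2,0) a5@(2,0) | pheromone: 0 0 0 0 / 0 0 0 0 / 17 0 0 0 / 0 0 0 0 / 0 8 0 0
t=6: a0@(4,1) a1@(2,0) a2@(2,0) a3@(4,1) a4@(2,0) a5@(2,0) | pheromone: 0 0 0 0 / 0 0 0 0 / 20 0 0 0 / 0 0 0 0 / 0 9 0 0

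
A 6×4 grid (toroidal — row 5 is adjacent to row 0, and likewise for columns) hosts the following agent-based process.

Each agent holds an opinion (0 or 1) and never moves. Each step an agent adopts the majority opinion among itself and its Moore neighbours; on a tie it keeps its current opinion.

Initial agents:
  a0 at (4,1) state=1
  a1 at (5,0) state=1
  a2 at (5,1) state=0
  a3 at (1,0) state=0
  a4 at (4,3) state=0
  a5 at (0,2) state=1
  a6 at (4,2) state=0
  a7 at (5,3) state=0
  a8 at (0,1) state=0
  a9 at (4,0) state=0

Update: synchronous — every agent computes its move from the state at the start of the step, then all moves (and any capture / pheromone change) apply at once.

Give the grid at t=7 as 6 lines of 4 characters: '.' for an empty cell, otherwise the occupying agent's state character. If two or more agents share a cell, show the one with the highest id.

t=1: a0@(4,1):0 a1@(5,0):0 a2@(5,1):0 a3@(1,0):0 a4@(4,3):0 a5@(0,2):0 a6@(4,2):0 a7@(5,3):0 a8@(0,1):0 a9@(4,0):0
t=2: (unchanged — steady state)

.00.
0...
....
....
0000
00.0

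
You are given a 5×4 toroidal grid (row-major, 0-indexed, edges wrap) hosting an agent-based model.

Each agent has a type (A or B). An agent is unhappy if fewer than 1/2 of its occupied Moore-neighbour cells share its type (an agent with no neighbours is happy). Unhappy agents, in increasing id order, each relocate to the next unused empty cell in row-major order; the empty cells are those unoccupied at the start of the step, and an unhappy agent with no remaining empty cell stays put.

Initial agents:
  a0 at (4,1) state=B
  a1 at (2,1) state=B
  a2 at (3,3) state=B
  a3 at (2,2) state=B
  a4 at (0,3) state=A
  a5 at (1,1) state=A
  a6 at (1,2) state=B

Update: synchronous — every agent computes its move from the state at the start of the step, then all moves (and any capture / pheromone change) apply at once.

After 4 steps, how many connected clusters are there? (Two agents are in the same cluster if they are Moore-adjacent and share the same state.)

t=1: a0@(4,1):B a1@(2,1):B a2@(3,3):B a3@(2,2):B a4@(0,0):A a5@(0,1):A a6@(1,2):B
t=2: a0@(0,2):B a1@(2,1):B a2@(3,3):B a3@(2,2):B a4@(0,0):A a5@(0,3):A a6@(1,2):B
t=3: a0@(0,2):B a1@(2,1):B a2@(3,3):B a3@(2,2):B a4@(0,0):A a5@(0,1):A a6@(1,2):B
t=4: a0@(0,2):B a1@(2,1):B a2@(3,3):B a3@(2,2):B a4@(0,0):A a5@(0,3):A a6@(1,2):B

2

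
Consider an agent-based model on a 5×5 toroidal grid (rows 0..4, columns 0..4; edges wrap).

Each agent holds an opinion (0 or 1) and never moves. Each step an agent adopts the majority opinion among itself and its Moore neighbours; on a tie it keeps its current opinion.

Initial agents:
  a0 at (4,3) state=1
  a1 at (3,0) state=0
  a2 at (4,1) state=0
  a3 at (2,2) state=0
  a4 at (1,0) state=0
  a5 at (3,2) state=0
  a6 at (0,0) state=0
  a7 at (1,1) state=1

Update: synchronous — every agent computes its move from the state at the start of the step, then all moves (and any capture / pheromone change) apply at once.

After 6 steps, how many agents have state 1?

t=1: a0@(4,3):1 a1@(3,0):0 a2@(4,1):0 a3@(2,2):0 a4@(1,0):0 a5@(3,2):0 a6@(0,0):0 a7@(1,1):0
t=2: (unchanged — steady state)

1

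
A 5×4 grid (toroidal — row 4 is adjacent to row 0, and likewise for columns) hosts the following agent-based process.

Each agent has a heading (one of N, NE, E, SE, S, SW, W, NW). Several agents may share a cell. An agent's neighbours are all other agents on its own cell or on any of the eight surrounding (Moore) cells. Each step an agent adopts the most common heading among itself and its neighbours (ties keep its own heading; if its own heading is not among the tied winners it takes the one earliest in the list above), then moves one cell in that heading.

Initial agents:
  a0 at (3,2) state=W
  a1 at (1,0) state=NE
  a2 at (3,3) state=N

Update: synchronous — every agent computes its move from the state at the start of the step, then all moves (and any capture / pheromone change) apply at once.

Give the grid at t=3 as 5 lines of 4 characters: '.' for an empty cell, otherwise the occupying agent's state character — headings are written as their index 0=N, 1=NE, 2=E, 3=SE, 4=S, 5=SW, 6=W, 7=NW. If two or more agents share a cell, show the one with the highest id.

t=1: a0@(3,1):W a1@(0,1):NE a2@(2,3):N
t=2: a0@(3,0):W a1@(4,2):NE a2@(1,3):N
t=3: a0@(3,3):W a1@(3,3):NE a2@(0,3):N

...0
....
....
...1
....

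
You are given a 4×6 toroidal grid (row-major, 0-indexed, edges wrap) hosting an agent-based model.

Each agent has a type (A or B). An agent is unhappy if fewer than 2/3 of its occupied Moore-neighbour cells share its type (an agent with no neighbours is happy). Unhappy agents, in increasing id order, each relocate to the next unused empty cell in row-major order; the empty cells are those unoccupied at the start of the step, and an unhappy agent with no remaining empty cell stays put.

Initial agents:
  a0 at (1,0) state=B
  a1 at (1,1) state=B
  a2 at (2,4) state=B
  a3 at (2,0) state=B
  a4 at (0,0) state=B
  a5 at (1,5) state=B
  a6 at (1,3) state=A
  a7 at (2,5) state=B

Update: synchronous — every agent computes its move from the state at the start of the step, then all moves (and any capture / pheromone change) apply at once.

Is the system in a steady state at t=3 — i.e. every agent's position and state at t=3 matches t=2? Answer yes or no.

no

t=1: a0@(1,0):B a1@(1,1):B a2@(2,4):B a3@(2,0):B a4@(0,0):B a5@(1,5):B a6@(0,1):A a7@(2,5):B
t=2: a0@(1,0):B a1@(1,1):B a2@(2,4):B a3@(2,0):B a4@(0,0):B a5@(1,5):B a6@(0,2):A a7@(2,5):B
t=3: a0@(1,0):B a1@(1,1):B a2@(2,4):B a3@(2,0):B a4@(0,0):B a5@(1,5):B a6@(0,1):A a7@(2,5):B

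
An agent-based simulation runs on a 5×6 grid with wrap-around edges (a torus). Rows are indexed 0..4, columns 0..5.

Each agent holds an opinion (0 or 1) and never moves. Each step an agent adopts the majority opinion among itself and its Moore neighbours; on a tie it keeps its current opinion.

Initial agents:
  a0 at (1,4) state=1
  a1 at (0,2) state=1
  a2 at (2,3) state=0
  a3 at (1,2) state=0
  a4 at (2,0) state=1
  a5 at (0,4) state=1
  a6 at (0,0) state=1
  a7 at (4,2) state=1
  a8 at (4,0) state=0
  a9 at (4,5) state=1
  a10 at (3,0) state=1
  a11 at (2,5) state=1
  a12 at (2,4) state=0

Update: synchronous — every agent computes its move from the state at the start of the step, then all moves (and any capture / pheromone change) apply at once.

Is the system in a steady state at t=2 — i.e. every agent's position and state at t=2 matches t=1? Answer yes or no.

t=1: a0@(1,4):1 a1@(0,2):1 a2@(2,3):0 a3@(1,2):0 a4@(2,0):1 a5@(0,4):1 a6@(0,0):1 a7@(4,2):1 a8@(4,0):1 a9@(4,5):1 a10@(3,0):1 a11@(2,5):1 a12@(2,4):0
t=2: (unchanged — steady state)

yes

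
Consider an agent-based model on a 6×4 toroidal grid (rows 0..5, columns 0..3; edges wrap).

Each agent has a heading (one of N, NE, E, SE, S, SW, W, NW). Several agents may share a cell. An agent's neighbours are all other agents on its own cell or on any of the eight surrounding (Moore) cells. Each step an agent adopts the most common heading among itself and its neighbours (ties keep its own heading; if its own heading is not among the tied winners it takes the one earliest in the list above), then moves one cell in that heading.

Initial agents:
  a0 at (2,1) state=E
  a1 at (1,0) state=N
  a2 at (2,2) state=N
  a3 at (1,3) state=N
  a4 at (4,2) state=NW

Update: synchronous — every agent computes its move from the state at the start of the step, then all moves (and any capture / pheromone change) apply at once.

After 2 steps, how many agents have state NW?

1

t=1: a0@(1,1):N a1@(0,0):N a2@(1,2):N a3@(0,3):N a4@(3,1):NW
t=2: a0@(0,1):N a1@(5,0):N a2@(0,2):N a3@(5,3):N a4@(2,0):NW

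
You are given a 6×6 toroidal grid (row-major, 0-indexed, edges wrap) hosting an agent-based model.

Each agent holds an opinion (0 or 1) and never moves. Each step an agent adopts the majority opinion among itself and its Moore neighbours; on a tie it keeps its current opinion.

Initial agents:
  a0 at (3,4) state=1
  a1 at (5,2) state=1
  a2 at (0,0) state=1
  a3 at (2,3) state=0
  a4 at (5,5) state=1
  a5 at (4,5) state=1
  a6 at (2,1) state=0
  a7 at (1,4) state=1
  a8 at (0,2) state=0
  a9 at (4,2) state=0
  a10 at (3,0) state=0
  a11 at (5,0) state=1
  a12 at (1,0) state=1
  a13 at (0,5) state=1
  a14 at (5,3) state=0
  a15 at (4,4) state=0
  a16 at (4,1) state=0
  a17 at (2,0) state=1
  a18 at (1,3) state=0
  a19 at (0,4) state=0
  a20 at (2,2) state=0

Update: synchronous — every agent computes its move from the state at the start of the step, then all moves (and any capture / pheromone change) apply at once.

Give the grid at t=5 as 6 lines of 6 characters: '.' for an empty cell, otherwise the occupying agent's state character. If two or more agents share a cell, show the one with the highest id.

1.0.01
1..00.
1000..
0...1.
.00.11
1.00.1

t=1: a0@(3,4):1 a1@(5,2):0 a2@(0,0):1 a3@(2,3):0 a4@(5,5):1 a5@(4,5):1 a6@(2,1):0 a7@(1,4):0 a8@(0,2):0 a9@(4,2):0 a10@(3,0):0 a11@(5,0):1 a12@(1,0):1 a13@(0,5):1 a14@(5,3):0 a15@(4,4):1 a16@(4,1):0 a17@(2,0):1 a18@(1,3):0 a19@(0,4):0 a20@(2,2):0
t=2: (unchanged — steady state)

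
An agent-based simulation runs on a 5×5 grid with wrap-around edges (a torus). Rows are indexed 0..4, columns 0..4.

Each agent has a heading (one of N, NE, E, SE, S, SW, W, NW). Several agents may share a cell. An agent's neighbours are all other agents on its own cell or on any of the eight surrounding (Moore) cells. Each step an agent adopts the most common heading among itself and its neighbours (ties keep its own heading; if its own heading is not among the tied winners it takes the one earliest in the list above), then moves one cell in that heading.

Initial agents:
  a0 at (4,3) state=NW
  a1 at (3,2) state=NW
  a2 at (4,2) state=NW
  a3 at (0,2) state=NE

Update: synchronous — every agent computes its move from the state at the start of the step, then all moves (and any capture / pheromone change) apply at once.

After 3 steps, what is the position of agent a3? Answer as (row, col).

t=1: a0@(3,2):NW a1@(2,1):NW a2@(3,1):NW a3@(4,1):NW
t=2: a0@(2,1):NW a1@(1,0):NW a2@(2,0):NW a3@(3,0):NW
t=3: a0@(1,0):NW a1@(0,4):NW a2@(1,4):NW a3@(2,4):NW

(2, 4)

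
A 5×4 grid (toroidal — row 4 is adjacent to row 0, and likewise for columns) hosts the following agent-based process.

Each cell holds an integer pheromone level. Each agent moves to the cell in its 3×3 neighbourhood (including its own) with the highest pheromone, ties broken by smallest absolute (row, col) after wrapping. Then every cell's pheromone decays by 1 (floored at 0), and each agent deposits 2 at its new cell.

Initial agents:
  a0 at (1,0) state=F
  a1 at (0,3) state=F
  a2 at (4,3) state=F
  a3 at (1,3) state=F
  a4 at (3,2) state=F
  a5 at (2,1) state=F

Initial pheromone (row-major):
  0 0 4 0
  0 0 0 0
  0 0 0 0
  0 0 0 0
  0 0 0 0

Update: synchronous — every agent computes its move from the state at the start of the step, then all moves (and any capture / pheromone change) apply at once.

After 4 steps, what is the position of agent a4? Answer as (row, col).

t=1: a0@(0,0) a1@(0,2) a2@(0,2) a3@(0,2) a4@(2,1) a5@(1,0) | pheromone: 2 0 9 0 / 2 0 0 0 / 0 2 0 0 / 0 0 0 0 / 0 0 0 0
t=2: a0@(0,0) a1@(0,2) a2@(0,2) a3@(0,2) a4@(1,0) a5@(0,0) | pheromone: 5 0 14 0 / 3 0 0 0 / 0 1 0 0 / 0 0 0 0 / 0 0 0 0
t=3: a0@(0,0) a1@(0,2) a2@(0,2) a3@(0,2) a4@(0,0) a5@(0,0) | pheromone: 10 0 19 0 / 2 0 0 0 / 0 0 0 0 / 0 0 0 0 / 0 0 0 0
t=4: a0@(0,0) a1@(0,2) a2@(0,2) a3@(0,2) a4@(0,0) a5@(0,0) | pheromone: 15 0 24 0 / 1 0 0 0 / 0 0 0 0 / 0 0 0 0 / 0 0 0 0

(0, 0)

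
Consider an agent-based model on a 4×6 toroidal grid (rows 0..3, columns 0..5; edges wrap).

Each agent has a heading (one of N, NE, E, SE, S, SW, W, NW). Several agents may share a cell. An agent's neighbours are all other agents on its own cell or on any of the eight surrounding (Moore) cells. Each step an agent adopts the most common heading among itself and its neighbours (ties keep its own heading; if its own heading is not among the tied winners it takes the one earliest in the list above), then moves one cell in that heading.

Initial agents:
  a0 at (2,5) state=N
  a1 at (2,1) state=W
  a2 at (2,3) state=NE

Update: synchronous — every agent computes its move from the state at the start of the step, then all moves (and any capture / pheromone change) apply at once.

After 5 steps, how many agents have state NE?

t=1: a0@(1,5):N a1@(2,0):W a2@(1,4):NE
t=2: a0@(0,5):N a1@(2,5):W a2@(0,5):NE
t=3: a0@(3,5):N a1@(2,4):W a2@(3,0):NE
t=4: a0@(2,5):N a1@(2,3):W a2@(2,1):NE
t=5: a0@(1,5):N a1@(2,2):W a2@(1,2):NE

1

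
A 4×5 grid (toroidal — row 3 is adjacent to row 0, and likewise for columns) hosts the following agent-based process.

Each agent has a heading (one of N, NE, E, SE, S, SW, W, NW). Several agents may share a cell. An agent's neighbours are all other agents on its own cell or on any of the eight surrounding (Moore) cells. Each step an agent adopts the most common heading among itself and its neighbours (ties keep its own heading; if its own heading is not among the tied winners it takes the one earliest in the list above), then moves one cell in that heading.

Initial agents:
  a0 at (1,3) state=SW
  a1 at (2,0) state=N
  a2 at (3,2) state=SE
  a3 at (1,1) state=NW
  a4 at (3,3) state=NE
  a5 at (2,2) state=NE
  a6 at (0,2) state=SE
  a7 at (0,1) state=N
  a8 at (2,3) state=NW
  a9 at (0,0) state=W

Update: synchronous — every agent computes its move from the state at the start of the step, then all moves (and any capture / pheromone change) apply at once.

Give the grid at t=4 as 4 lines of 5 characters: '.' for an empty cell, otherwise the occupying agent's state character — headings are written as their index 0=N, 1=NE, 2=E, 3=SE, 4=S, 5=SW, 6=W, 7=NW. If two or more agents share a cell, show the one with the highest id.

t=1: a0@(2,2):SW a1@(1,0):N a2@(0,3):SE a3@(0,1):N a4@(2,4):NE a5@(1,3):NE a6@(1,3):SE a7@(1,2):SE a8@(1,4):NE a9@(0,4):W
t=2: a0@(3,3):SE a1@(0,0):N a2@(1,4):SE a3@(3,1):N a4@(1,0):NE a5@(0,4):NE a6@(2,4):SE a7@(2,3):SE a8@(0,0):NE a9@(3,0):NE
t=3: a0@(0,4):SE a1@(3,1):NE a2@(2,0):SE a3@(2,1):N a4@(0,1):NE a5@(3,0):NE a6@(3,0):SE a7@(3,4):SE a8@(3,1):NE a9@(2,1):NE
t=4: a0@(1,0):SE a1@(2,2):NE a2@(1,1):NE a3@(1,2):NE a4@(3,2):NE a5@(2,1):NE a6@(2,1):NE a7@(0,0):SE a8@(2,2):NE a9@(1,2):NE

3....
311..
.11..
..1..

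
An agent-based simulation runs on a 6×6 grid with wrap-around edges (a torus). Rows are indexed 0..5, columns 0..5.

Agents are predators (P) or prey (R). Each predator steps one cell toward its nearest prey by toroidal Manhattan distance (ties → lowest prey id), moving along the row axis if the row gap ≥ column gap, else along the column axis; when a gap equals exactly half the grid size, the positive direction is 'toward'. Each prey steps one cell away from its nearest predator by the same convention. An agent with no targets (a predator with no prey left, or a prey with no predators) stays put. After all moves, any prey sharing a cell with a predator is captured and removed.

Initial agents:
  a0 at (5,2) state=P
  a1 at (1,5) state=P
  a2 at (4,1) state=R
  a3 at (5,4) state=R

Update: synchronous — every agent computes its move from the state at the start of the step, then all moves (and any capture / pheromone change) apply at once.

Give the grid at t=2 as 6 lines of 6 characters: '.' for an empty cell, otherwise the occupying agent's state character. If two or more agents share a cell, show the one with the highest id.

......
......
.R....
..P...
.....R
.....P

t=1: a0@(4,2):P a1@(0,5):P a2@(3,1):R a3@(5,5):R
t=2: a0@(3,2):P a1@(5,5):P a2@(2,1):R a3@(4,5):R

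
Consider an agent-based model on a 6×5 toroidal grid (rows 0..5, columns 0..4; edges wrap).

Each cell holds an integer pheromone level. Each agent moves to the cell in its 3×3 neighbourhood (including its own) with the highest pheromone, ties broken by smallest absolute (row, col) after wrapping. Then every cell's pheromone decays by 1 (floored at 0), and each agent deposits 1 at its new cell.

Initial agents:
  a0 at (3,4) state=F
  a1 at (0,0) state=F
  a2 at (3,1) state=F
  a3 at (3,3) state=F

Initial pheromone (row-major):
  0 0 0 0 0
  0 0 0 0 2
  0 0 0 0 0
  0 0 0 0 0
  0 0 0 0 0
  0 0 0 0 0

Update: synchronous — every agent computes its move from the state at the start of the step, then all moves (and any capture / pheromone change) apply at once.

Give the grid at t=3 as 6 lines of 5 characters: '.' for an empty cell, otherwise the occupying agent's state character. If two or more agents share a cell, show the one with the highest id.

t=1: a0@(2,0) a1@(1,4) a2@(2,0) a3@(2,2) | pheromone: 0 0 0 0 0 / 0 0 0 0 2 / 2 0 1 0 0 / 0 0 0 0 0 / 0 0 0 0 0 / 0 0 0 0 0
t=2: a0@(1,4) a1@(1,4) a2@(1,4) a3@(2,2) | pheromone: 0 0 0 0 0 / 0 0 0 0 4 / 1 0 1 0 0 / 0 0 0 0 0 / 0 0 0 0 0 / 0 0 0 0 0
t=3: a0@(1,4) a1@(1,4) a2@(1,4) a3@(2,2) | pheromone: 0 0 0 0 0 / 0 0 0 0 6 / 0 0 1 0 0 / 0 0 0 0 0 / 0 0 0 0 0 / 0 0 0 0 0

.....
....F
..F..
.....
.....
.....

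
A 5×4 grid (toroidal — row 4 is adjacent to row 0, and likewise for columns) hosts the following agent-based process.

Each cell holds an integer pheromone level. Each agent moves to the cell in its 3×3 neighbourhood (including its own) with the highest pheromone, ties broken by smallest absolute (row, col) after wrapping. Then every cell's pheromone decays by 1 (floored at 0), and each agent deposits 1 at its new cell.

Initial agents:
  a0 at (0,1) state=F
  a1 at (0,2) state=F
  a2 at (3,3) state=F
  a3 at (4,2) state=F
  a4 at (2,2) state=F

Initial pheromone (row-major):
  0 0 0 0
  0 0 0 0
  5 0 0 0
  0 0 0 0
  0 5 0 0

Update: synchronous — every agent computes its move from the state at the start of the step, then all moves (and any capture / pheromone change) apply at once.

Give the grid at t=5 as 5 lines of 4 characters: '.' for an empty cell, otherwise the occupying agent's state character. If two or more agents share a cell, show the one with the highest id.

....
....
F...
....
.F..

t=1: a0@(4,1) a1@(4,1) a2@(2,0) a3@(4,1) a4@(1,1) | pheromone: 0 0 0 0 / 0 1 0 0 / 5 0 0 0 / 0 0 0 0 / 0 7 0 0
t=2: a0@(4,1) a1@(4,1) a2@(2,0) a3@(4,1) a4@(2,0) | pheromone: 0 0 0 0 / 0 0 0 0 / 6 0 0 0 / 0 0 0 0 / 0 9 0 0
t=3: a0@(4,1) a1@(4,1) a2@(2,0) a3@(4,1) a4@(2,0) | pheromone: 0 0 0 0 / 0 0 0 0 / 7 0 0 0 / 0 0 0 0 / 0 11 0 0
t=4: a0@(4,1) a1@(4,1) a2@(2,0) a3@(4,1) a4@(2,0) | pheromone: 0 0 0 0 / 0 0 0 0 / 8 0 0 0 / 0 0 0 0 / 0 13 0 0
t=5: a0@(4,1) a1@(4,1) a2@(2,0) a3@(4,1) a4@(2,0) | pheromone: 0 0 0 0 / 0 0 0 0 / 9 0 0 0 / 0 0 0 0 / 0 15 0 0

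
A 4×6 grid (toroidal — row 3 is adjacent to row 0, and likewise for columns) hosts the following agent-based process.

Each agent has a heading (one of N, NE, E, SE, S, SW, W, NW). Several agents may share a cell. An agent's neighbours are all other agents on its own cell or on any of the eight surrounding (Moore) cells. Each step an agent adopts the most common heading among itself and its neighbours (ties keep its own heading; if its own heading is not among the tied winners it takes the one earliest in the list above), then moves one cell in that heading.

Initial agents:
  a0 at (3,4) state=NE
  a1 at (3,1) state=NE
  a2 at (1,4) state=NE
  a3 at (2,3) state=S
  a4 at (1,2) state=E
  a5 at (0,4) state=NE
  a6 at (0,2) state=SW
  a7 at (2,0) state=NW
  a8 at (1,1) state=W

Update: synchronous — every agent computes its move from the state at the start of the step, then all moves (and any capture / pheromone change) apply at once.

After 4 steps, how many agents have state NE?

t=1: a0@(2,5):NE a1@(2,2):NE a2@(0,5):NE a3@(1,4):NE a4@(1,3):E a5@(3,5):NE a6@(1,1):SW a7@(1,5):NW a8@(1,0):W
t=2: a0@(1,0):NE a1@(1,3):NE a2@(3,0):NE a3@(0,5):NE a4@(0,4):NE a5@(2,0):NE a6@(2,0):SW a7@(0,0):NE a8@(0,1):NE
t=3: a0@(0,1):NE a1@(0,4):NE a2@(2,1):NE a3@(3,0):NE a4@(3,5):NE a5@(1,1):NE a6@(1,1):NE a7@(3,1):NE a8@(3,2):NE
t=4: a0@(3,2):NE a1@(3,5):NE a2@(1,2):NE a3@(2,1):NE a4@(2,0):NE a5@(0,2):NE a6@(0,2):NE a7@(2,2):NE a8@(2,3):NE

9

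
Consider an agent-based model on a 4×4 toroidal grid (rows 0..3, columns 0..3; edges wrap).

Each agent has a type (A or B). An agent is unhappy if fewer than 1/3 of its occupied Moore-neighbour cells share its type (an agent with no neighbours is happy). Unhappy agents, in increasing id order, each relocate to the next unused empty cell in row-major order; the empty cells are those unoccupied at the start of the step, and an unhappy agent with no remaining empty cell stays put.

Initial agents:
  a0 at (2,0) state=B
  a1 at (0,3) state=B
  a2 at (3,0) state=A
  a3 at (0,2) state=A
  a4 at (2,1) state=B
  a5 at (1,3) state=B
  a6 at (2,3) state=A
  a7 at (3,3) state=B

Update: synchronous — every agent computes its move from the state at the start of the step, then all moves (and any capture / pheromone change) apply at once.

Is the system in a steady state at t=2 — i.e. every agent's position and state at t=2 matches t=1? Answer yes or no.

yes

t=1: a0@(2,0):B a1@(0,3):B a2@(0,0):A a3@(0,1):A a4@(2,1):B a5@(1,3):B a6@(1,0):A a7@(3,3):B
t=2: (unchanged — steady state)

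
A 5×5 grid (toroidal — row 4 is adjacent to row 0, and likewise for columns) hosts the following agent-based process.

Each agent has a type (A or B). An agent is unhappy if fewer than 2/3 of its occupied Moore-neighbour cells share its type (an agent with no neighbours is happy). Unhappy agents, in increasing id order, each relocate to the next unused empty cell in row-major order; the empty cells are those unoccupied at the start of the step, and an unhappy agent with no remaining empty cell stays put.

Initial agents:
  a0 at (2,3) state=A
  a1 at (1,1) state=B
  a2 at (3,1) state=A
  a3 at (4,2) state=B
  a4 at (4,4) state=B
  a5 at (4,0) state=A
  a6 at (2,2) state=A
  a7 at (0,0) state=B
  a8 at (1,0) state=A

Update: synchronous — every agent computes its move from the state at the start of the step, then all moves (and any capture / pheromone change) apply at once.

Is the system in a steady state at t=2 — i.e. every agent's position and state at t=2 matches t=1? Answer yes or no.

t=1: a0@(2,3):A a1@(0,1):B a2@(3,1):A a3@(0,2):B a4@(0,3):B a5@(0,4):A a6@(2,2):A a7@(1,2):B a8@(1,3):A
t=2: a0@(2,3):A a1@(0,1):B a2@(3,1):A a3@(0,2):B a4@(0,0):B a5@(1,0):A a6@(2,2):A a7@(1,1):B a8@(1,4):A

no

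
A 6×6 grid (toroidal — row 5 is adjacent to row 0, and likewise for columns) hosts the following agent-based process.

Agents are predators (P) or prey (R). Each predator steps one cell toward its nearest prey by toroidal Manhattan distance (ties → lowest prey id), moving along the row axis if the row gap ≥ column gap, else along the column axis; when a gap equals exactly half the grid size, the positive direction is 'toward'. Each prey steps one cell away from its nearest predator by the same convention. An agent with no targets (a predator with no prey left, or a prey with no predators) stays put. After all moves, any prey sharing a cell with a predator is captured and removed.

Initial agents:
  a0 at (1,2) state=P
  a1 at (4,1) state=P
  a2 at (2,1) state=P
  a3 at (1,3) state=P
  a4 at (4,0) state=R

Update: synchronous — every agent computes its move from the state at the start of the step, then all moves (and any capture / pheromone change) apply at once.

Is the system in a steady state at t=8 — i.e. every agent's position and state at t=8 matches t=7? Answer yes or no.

yes

t=1: a0@(2,2):P a1@(4,0):P a2@(3,1):P a3@(2,3):P a4@(4,5):R
t=2: a0@(2,3):P a1@(4,5):P a2@(3,0):P a3@(3,3):P a4@(4,4):R
t=3: a0@(3,3):P a1@(4,4):P a2@(3,5):P a3@(4,3):P
t=4: (unchanged — steady state)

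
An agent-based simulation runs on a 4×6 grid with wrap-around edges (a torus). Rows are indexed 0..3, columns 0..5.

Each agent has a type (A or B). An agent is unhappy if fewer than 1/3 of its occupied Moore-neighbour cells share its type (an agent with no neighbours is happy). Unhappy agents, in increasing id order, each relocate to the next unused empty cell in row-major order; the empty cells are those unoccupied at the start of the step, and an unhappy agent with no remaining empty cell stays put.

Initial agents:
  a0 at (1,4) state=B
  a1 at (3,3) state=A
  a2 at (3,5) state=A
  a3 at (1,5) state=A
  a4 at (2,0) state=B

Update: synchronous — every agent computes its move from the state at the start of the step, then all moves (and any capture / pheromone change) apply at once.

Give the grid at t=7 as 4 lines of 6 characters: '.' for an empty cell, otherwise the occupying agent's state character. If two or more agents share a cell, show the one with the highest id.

t=1: a0@(0,0):B a1@(3,3):A a2@(0,1):A a3@(0,2):A a4@(0,3):B
t=2: a0@(0,4):B a1@(3,3):A a2@(0,1):A a3@(0,2):A a4@(0,5):B
t=3: (unchanged — steady state)

.AA.BB
......
......
...A..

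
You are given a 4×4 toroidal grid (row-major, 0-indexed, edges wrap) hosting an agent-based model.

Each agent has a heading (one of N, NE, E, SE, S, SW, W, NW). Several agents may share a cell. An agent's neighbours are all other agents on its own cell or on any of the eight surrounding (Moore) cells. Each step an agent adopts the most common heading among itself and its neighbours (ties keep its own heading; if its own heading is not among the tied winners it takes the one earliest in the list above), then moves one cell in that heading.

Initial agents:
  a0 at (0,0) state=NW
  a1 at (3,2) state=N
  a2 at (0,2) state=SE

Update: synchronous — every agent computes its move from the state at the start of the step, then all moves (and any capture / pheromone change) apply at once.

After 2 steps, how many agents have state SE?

t=1: a0@(3,3):NW a1@(2,2):N a2@(1,3):SE
t=2: a0@(2,2):NW a1@(1,2):N a2@(2,0):SE

1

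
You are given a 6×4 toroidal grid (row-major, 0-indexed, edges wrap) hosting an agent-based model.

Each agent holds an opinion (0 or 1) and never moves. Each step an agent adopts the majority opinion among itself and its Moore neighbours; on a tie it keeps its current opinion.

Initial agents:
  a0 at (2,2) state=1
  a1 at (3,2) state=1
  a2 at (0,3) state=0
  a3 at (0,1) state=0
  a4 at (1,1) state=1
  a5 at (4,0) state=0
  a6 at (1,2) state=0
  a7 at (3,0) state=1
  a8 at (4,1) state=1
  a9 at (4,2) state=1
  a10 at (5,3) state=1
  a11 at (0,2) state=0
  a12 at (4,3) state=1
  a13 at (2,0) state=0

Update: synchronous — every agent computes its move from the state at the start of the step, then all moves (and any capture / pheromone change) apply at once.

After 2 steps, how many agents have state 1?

9

t=1: a0@(2,2):1 a1@(3,2):1 a2@(0,3):0 a3@(0,1):0 a4@(1,1):0 a5@(4,0):1 a6@(1,2):0 a7@(3,0):1 a8@(4,1):1 a9@(4,2):1 a10@(5,3):1 a11@(0,2):0 a12@(4,3):1 a13@(2,0):1
t=2: (unchanged — steady state)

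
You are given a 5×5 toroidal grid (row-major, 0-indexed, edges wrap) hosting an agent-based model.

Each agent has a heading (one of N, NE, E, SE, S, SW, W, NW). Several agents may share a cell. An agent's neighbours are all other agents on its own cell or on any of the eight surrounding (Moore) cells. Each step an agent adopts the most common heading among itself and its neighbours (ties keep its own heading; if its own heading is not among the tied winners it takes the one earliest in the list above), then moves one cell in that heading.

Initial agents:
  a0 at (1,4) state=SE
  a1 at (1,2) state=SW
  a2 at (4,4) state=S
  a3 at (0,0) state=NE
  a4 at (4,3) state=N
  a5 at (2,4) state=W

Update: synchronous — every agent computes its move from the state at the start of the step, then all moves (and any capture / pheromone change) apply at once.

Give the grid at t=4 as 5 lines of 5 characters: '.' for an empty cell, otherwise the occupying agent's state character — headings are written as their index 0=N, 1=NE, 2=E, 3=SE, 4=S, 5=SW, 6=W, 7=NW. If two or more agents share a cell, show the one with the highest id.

t=1: a0@(2,0):SE a1@(2,1):SW a2@(0,4):S a3@(4,1):NE a4@(3,3):N a5@(2,3):W
t=2: a0@(3,1):SE a1@(3,0):SW a2@(1,4):S a3@(3,2):NE a4@(2,3):N a5@(2,2):W
t=3: a0@(4,2):SE a1@(4,4):SW a2@(2,4):S a3@(2,3):NE a4@(1,3):N a5@(2,1):W
t=4: a0@(0,3):SE a1@(0,3):SW a2@(3,4):S a3@(1,4):NE a4@(0,3):N a5@(2,0):W

...0.
....1
6....
....4
.....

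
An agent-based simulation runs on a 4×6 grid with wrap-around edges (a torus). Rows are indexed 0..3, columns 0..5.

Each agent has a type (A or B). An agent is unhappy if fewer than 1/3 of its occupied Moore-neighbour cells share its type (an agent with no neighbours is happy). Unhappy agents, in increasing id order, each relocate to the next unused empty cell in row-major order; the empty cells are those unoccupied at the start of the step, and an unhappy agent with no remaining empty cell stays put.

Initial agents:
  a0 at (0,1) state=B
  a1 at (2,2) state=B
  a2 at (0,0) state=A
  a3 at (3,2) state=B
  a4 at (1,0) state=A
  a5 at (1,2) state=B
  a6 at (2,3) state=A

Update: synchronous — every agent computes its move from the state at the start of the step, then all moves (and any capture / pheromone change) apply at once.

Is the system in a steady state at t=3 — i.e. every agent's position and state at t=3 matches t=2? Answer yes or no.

no

t=1: a0@(0,1):B a1@(2,2):B a2@(0,0):A a3@(3,2):B a4@(1,0):A a5@(1,2):B a6@(0,2):A
t=2: a0@(0,1):B a1@(2,2):B a2@(0,0):A a3@(3,2):B a4@(1,0):A a5@(1,2):B a6@(0,3):A
t=3: a0@(0,1):B a1@(2,2):B a2@(0,0):A a3@(3,2):B a4@(1,0):A a5@(1,2):B a6@(0,2):A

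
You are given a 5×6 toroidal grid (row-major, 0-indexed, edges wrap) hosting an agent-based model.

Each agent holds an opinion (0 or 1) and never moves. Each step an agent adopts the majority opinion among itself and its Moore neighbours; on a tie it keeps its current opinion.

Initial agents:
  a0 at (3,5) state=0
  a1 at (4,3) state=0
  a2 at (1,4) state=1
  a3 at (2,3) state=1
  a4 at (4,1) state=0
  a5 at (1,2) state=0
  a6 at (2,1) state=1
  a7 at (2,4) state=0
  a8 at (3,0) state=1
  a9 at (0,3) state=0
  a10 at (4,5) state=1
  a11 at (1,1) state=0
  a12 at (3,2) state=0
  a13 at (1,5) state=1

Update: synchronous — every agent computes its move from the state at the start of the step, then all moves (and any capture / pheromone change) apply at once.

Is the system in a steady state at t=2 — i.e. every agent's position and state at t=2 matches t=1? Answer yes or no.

no

t=1: a0@(3,5):0 a1@(4,3):0 a2@(1,4):1 a3@(2,3):0 a4@(4,1):0 a5@(1,2):0 a6@(2,1):0 a7@(2,4):1 a8@(3,0):1 a9@(0,3):0 a10@(4,5):1 a11@(1,1):0 a12@(3,2):0 a13@(1,5):1
t=2: a0@(3,5):1 a1@(4,3):0 a2@(1,4):1 a3@(2,3):0 a4@(4,1):0 a5@(1,2):0 a6@(2,1):0 a7@(2,4):1 a8@(3,0):0 a9@(0,3):0 a10@(4,5):1 a11@(1,1):0 a12@(3,2):0 a13@(1,5):1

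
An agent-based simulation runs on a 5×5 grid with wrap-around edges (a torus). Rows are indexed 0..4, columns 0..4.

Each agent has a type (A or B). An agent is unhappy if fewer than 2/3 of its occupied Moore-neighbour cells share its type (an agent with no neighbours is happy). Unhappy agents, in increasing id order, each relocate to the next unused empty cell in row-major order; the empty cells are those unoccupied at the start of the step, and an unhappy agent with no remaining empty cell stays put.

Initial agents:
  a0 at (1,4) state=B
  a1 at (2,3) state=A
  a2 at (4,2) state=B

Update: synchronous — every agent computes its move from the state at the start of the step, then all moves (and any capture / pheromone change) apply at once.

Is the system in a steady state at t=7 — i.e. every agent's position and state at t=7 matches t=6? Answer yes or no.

t=1: a0@(0,0):B a1@(0,1):A a2@(4,2):B
t=2: a0@(0,2):B a1@(0,3):A a2@(0,4):B
t=3: a0@(0,0):B a1@(0,1):A a2@(1,0):B
t=4: a0@(0,2):B a1@(0,3):A a2@(0,4):B
t=5: a0@(0,0):B a1@(0,1):A a2@(1,0):B
t=6: a0@(0,2):B a1@(0,3):A a2@(0,4):B
t=7: a0@(0,0):B a1@(0,1):A a2@(1,0):B

no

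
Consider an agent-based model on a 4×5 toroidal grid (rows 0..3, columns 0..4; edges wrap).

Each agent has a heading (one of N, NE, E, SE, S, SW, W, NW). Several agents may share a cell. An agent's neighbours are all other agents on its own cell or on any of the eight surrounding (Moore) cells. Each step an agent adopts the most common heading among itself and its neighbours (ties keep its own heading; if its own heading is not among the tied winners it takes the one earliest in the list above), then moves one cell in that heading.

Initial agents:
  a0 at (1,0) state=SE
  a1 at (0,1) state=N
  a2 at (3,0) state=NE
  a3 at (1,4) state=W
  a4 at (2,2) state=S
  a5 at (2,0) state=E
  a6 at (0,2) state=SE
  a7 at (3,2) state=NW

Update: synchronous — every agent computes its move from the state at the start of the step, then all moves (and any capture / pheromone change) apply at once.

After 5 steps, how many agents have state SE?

8

t=1: a0@(2,1):SE a1@(1,2):SE a2@(2,1):NE a3@(1,3):W a4@(3,2):S a5@(2,1):E a6@(1,3):SE a7@(2,1):NW
t=2: a0@(3,2):SE a1@(2,3):SE a2@(3,2):SE a3@(2,4):SE a4@(0,2):S a5@(3,2):SE a6@(2,4):SE a7@(3,2):SE
t=3: a0@(0,3):SE a1@(3,4):SE a2@(0,3):SE a3@(3,0):SE a4@(1,3):SE a5@(0,3):SE a6@(3,0):SE a7@(0,3):SE
t=4: a0@(1,4):SE a1@(0,0):SE a2@(1,4):SE a3@(0,1):SE a4@(2,4):SE a5@(1,4):SE a6@(0,1):SE a7@(1,4):SE
t=5: a0@(2,0):SE a1@(1,1):SE a2@(2,0):SE a3@(1,2):SE a4@(3,0):SE a5@(2,0):SE a6@(1,2):SE a7@(2,0):SE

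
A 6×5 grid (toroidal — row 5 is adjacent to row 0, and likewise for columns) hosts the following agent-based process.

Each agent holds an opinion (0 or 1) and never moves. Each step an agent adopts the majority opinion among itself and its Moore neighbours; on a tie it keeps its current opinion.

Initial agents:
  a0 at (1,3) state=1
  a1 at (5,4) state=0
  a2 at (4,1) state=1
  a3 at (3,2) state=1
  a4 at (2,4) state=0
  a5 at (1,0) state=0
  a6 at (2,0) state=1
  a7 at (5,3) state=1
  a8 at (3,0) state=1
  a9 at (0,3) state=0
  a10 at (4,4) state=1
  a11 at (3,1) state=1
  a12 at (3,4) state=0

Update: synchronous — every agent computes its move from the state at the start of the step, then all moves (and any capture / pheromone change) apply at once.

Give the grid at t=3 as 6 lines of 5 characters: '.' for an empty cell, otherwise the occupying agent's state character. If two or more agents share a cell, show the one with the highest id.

t=1: a0@(1,3):0 a1@(5,4):0 a2@(4,1):1 a3@(3,2):1 a4@(2,4):0 a5@(1,0):0 a6@(2,0):1 a7@(5,3):1 a8@(3,0):1 a9@(0,3):0 a10@(4,4):1 a11@(3,1):1 a12@(3,4):1
t=2: (unchanged — steady state)

...0.
0..0.
1...0
111.1
.1..1
...10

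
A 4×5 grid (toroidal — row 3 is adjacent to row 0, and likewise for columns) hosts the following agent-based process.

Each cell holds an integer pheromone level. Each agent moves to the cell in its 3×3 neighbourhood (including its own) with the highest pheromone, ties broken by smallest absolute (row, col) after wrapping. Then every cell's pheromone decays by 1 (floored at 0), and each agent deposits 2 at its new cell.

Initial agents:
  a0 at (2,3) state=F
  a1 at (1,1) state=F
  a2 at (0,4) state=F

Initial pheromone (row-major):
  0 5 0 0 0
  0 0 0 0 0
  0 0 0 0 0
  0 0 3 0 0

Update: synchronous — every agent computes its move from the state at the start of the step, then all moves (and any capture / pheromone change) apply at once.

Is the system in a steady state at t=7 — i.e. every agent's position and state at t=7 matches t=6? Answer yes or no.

yes

t=1: a0@(3,2) a1@(0,1) a2@(0,0) | pheromone: 2 6 0 0 0 / 0 0 0 0 0 / 0 0 0 0 0 / 0 0 4 0 0
t=2: a0@(0,1) a1@(0,1) a2@(0,1) | pheromone: 1 11 0 0 0 / 0 0 0 0 0 / 0 0 0 0 0 / 0 0 3 0 0
t=3: a0@(0,1) a1@(0,1) a2@(0,1) | pheromone: 0 16 0 0 0 / 0 0 0 0 0 / 0 0 0 0 0 / 0 0 2 0 0
t=4: a0@(0,1) a1@(0,1) a2@(0,1) | pheromone: 0 21 0 0 0 / 0 0 0 0 0 / 0 0 0 0 0 / 0 0 1 0 0
t=5: a0@(0,1) a1@(0,1) a2@(0,1) | pheromone: 0 26 0 0 0 / 0 0 0 0 0 / 0 0 0 0 0 / 0 0 0 0 0
t=6: a0@(0,1) a1@(0,1) a2@(0,1) | pheromone: 0 31 0 0 0 / 0 0 0 0 0 / 0 0 0 0 0 / 0 0 0 0 0
t=7: a0@(0,1) a1@(0,1) a2@(0,1) | pheromone: 0 36 0 0 0 / 0 0 0 0 0 / 0 0 0 0 0 / 0 0 0 0 0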